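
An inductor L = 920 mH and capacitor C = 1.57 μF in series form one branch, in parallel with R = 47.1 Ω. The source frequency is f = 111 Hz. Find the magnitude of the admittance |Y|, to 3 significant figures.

21.5 mS

ω = 2πf = 697.4 rad/s
X_L = ωL = 642 Ω
X_C = 1/(ωC) = 913 Ω
Branch 1: Z₁ = R = 47.1 Ω
Branch 2 (series LC): Z₂ = j(X_L − X_C) = −j272 Ω
Parallel: Z = Z₁Z₂/(Z₁+Z₂), |Z| = 46.4 Ω, ∠Z = -9.84°
|Y| = 1/|Z| = 21.5 mS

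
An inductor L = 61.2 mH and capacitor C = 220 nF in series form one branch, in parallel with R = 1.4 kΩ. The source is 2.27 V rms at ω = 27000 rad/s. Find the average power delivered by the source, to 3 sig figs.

3.68 mW

X_L = ωL = 1650 Ω
X_C = 1/(ωC) = 168 Ω
Branch 1: Z₁ = R = 1400 Ω
Branch 2 (series LC): Z₂ = j(X_L − X_C) = j1480 Ω
Parallel: Z = Z₁Z₂/(Z₁+Z₂), |Z| = 1020 Ω, ∠Z = 43.3°
I = V/|Z| = 2.23 mA
P = VI cos φ = 2.27 × 0.00223 × cos(43.3°) = 3.68 mW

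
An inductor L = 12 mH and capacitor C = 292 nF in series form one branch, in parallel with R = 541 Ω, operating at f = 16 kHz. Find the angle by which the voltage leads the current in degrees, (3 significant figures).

ω = 2πf = 100500 rad/s
X_L = ωL = 1210 Ω
X_C = 1/(ωC) = 34.1 Ω
Branch 1: Z₁ = R = 541 Ω
Branch 2 (series LC): Z₂ = j(X_L − X_C) = j1170 Ω
Parallel: Z = Z₁Z₂/(Z₁+Z₂), |Z| = 491 Ω, ∠Z = 24.8°

24.8°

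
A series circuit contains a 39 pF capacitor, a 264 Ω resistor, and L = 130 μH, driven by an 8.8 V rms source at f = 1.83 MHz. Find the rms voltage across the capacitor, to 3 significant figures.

25.1 V

ω = 2πf = 1.15e+07 rad/s
X_L = ωL = 1490 Ω
X_C = 1/(ωC) = 2230 Ω
Net reactance X = X_L − X_C = -735 Ω
Z = 264 − j735 Ω
|Z| = √(264² + 735²) = 781 Ω
I = V/|Z| = 11.3 mA
V_C = I·|Z_C| = 0.0113 × 2230 = 25.1 V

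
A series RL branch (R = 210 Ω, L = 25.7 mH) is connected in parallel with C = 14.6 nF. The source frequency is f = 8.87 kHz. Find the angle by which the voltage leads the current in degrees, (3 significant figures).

-52.4°

ω = 2πf = 55730 rad/s
X_L = ωL = 1430 Ω
X_C = 1/(ωC) = 1230 Ω
Branch 1 (R+jX_L): Z₁ = 210 + j1430 Ω, |Z₁| = 1450 Ω
Branch 2 (−jX_C): Z₂ = −j1230 Ω
Parallel: Z = Z₁Z₂/(Z₁+Z₂), |Z| = 6090 Ω, ∠Z = -52.4°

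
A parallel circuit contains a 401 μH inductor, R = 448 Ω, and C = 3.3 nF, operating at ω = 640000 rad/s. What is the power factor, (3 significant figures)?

0.781

X_L = ωL = 257 Ω
X_C = 1/(ωC) = 473 Ω
Parallel: admittances add. Y = 1/R + 1/(jωL) + jωC
Y = (0.00223 − j0.00178) S
|Y| = 0.00286 S → |Z| = 1/|Y| = 350 Ω, ∠Z = −∠Y = 38.6°
cos φ = cos(38.6°) = 0.781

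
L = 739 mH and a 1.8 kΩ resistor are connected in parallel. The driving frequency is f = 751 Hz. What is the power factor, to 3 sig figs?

ω = 2πf = 4719 rad/s
X_L = ωL = 3490 Ω
Parallel: admittances add. Y = 1/R + 1/(jωL)
Y = (0.000556 − j0.000287) S
|Y| = 0.000625 S → |Z| = 1/|Y| = 1600 Ω, ∠Z = −∠Y = 27.3°
cos φ = cos(27.3°) = 0.889

0.889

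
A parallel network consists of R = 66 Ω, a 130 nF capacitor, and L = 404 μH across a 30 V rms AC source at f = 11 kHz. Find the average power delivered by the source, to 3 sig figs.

ω = 2πf = 69120 rad/s
X_L = ωL = 27.9 Ω
X_C = 1/(ωC) = 111 Ω
Parallel: admittances add. Y = 1/R + 1/(jωL) + jωC
Y = (0.0152 − j0.0268) S
|Y| = 0.0308 S → |Z| = 1/|Y| = 32.5 Ω, ∠Z = −∠Y = 60.5°
I = V/|Z| = 924 mA
P = VI cos φ = 30 × 0.924 × cos(60.5°) = 13.6 W

13.6 W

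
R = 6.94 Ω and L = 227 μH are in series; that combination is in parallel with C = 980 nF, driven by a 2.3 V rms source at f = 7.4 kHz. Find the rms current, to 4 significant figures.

ω = 2πf = 46500 rad/s
X_L = ωL = 10.55 Ω
X_C = 1/(ωC) = 21.95 Ω
Branch 1 (R+jX_L): Z₁ = 6.940 + j10.55 Ω, |Z₁| = 12.63 Ω
Branch 2 (−jX_C): Z₂ = −j21.95 Ω
Parallel: Z = Z₁Z₂/(Z₁+Z₂), |Z| = 20.78 Ω, ∠Z = 25.32°
I = V/|Z| = 2.3/20.78 = 110.7 mA

110.7 mA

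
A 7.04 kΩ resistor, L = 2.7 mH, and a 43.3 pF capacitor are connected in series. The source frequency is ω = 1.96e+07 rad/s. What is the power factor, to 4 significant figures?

X_L = ωL = 52920 Ω
X_C = 1/(ωC) = 1178 Ω
Net reactance X = X_L − X_C = 51740 Ω
Z = 7040 + j51740 Ω
|Z| = √(7040² + 51740²) = 52220 Ω
∠Z = arctan(51740/7040) = 82.25°
cos φ = cos(82.25°) = 0.1348

0.1348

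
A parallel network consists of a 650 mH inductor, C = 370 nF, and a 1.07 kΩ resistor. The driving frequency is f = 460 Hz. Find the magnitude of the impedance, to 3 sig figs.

928 Ω

ω = 2πf = 2890 rad/s
X_L = ωL = 1880 Ω
X_C = 1/(ωC) = 935 Ω
Parallel: admittances add. Y = 1/R + 1/(jωL) + jωC
Y = (0.000935 + j0.000537) S
|Y| = 0.00108 S → |Z| = 1/|Y| = 928 Ω, ∠Z = −∠Y = -29.9°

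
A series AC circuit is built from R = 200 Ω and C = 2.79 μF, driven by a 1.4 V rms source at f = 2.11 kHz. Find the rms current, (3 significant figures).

ω = 2πf = 13260 rad/s
X_C = 1/(ωC) = 27.0 Ω
Z = 200 − j27.0 Ω
|Z| = √(200² + 27.0²) = 202 Ω
I = V/|Z| = 1.4/202 = 6.94 mA

6.94 mA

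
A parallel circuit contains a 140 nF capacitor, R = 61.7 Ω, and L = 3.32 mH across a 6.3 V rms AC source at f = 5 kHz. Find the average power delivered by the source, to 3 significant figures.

ω = 2πf = 31420 rad/s
X_L = ωL = 104 Ω
X_C = 1/(ωC) = 227 Ω
Parallel: admittances add. Y = 1/R + 1/(jωL) + jωC
Y = (0.0162 − j0.00519) S
|Y| = 0.0170 S → |Z| = 1/|Y| = 58.8 Ω, ∠Z = −∠Y = 17.8°
I = V/|Z| = 107 mA
P = VI cos φ = 6.3 × 0.107 × cos(17.8°) = 643 mW

643 mW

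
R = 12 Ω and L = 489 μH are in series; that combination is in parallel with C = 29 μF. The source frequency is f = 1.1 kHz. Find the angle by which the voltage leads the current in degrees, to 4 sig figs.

ω = 2πf = 6912 rad/s
X_L = ωL = 3.380 Ω
X_C = 1/(ωC) = 4.989 Ω
Branch 1 (R+jX_L): Z₁ = 12.00 + j3.380 Ω, |Z₁| = 12.47 Ω
Branch 2 (−jX_C): Z₂ = −j4.989 Ω
Parallel: Z = Z₁Z₂/(Z₁+Z₂), |Z| = 5.137 Ω, ∠Z = -66.63°

-66.63°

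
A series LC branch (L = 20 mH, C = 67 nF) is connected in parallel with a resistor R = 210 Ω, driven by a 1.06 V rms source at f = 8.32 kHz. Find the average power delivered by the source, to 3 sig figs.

ω = 2πf = 52280 rad/s
X_L = ωL = 1050 Ω
X_C = 1/(ωC) = 286 Ω
Branch 1: Z₁ = R = 210 Ω
Branch 2 (series LC): Z₂ = j(X_L − X_C) = j760 Ω
Parallel: Z = Z₁Z₂/(Z₁+Z₂), |Z| = 202 Ω, ∠Z = 15.4°
I = V/|Z| = 5.24 mA
P = VI cos φ = 1.06 × 0.00524 × cos(15.4°) = 5.35 mW

5.35 mW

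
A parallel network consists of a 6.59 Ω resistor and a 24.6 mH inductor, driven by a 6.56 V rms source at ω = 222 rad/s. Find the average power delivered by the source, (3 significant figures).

6.53 W

X_L = ωL = 5.46 Ω
Parallel: admittances add. Y = 1/R + 1/(jωL)
Y = (0.152 − j0.183) S
|Y| = 0.238 S → |Z| = 1/|Y| = 4.20 Ω, ∠Z = −∠Y = 50.4°
I = V/|Z| = 1.56 A
P = VI cos φ = 6.56 × 1.56 × cos(50.4°) = 6.53 W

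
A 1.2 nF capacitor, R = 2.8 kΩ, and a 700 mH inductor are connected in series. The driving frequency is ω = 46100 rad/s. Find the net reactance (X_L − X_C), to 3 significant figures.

X_L = ωL = 32300 Ω
X_C = 1/(ωC) = 18100 Ω
X = 32300 − 18100 = 14200 Ω

14200 Ω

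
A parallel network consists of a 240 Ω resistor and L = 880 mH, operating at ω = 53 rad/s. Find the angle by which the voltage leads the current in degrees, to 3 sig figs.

X_L = ωL = 46.6 Ω
Parallel: admittances add. Y = 1/R + 1/(jωL)
Y = (0.00417 − j0.0214) S
|Y| = 0.0218 S → |Z| = 1/|Y| = 45.8 Ω, ∠Z = −∠Y = 79.0°

79.0°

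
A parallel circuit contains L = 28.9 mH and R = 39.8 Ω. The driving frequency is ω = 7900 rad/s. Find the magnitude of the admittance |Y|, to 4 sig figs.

X_L = ωL = 228.3 Ω
Parallel: admittances add. Y = 1/R + 1/(jωL)
Y = (0.02513 − j0.004380) S
|Y| = 0.02550 S → |Z| = 1/|Y| = 39.21 Ω, ∠Z = −∠Y = 9.889°

25.50 mS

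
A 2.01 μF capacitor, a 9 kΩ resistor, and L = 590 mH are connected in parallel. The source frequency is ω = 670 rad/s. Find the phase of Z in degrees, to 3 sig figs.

X_L = ωL = 395 Ω
X_C = 1/(ωC) = 743 Ω
Parallel: admittances add. Y = 1/R + 1/(jωL) + jωC
Y = (0.000111 − j0.00118) S
|Y| = 0.00119 S → |Z| = 1/|Y| = 842 Ω, ∠Z = −∠Y = 84.6°

84.6°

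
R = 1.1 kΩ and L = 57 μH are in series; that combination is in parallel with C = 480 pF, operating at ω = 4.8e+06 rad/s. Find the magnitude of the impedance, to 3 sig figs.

443 Ω

X_L = ωL = 274 Ω
X_C = 1/(ωC) = 434 Ω
Branch 1 (R+jX_L): Z₁ = 1100 + j274 Ω, |Z₁| = 1130 Ω
Branch 2 (−jX_C): Z₂ = −j434 Ω
Parallel: Z = Z₁Z₂/(Z₁+Z₂), |Z| = 443 Ω, ∠Z = -67.7°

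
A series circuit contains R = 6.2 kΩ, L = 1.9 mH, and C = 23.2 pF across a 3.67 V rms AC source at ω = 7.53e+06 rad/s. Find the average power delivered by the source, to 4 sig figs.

744.9 μW

X_L = ωL = 14310 Ω
X_C = 1/(ωC) = 5724 Ω
Net reactance X = X_L − X_C = 8583 Ω
Z = 6200 + j8583 Ω
|Z| = √(6200² + 8583²) = 10590 Ω
∠Z = arctan(8583/6200) = 54.16°
I = V/|Z| = 346.6 μA
P = VI cos φ = 3.67 × 0.0003466 × cos(54.16°) = 744.9 μW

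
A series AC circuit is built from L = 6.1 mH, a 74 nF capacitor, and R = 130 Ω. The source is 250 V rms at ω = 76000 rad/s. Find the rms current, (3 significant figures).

796 mA

X_L = ωL = 464 Ω
X_C = 1/(ωC) = 178 Ω
Net reactance X = X_L − X_C = 286 Ω
Z = 130 + j286 Ω
|Z| = √(130² + 286²) = 314 Ω
I = V/|Z| = 250/314 = 796 mA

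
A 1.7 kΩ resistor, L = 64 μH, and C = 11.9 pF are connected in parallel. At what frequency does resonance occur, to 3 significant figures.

ω₀ = 1/√(LC) = 1/√(6.4e-05 × 1.19e-11) = 3.624e+07 rad/s
f₀ = ω₀/(2π) = 5.77 MHz

5.77 MHz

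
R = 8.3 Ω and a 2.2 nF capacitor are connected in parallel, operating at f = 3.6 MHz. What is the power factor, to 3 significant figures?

0.924

ω = 2πf = 2.262e+07 rad/s
X_C = 1/(ωC) = 20.1 Ω
Parallel: admittances add. Y = 1/R + jωC
Y = (0.120 + j0.0498) S
|Y| = 0.130 S → |Z| = 1/|Y| = 7.67 Ω, ∠Z = −∠Y = -22.4°
cos φ = cos(-22.4°) = 0.924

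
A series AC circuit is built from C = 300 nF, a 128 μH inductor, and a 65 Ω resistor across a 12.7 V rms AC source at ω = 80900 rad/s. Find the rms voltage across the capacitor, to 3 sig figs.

X_L = ωL = 10.4 Ω
X_C = 1/(ωC) = 41.2 Ω
Net reactance X = X_L − X_C = -30.8 Ω
Z = 65.0 − j30.8 Ω
|Z| = √(65.0² + 30.8²) = 71.9 Ω
I = V/|Z| = 177 mA
V_C = I·|Z_C| = 0.177 × 41.2 = 7.27 V

7.27 V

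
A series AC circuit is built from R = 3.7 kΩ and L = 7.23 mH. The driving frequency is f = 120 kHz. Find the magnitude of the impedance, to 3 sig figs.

6590 Ω

ω = 2πf = 754000 rad/s
X_L = ωL = 5450 Ω
Z = 3700 + j5450 Ω
|Z| = √(3700² + 5450²) = 6590 Ω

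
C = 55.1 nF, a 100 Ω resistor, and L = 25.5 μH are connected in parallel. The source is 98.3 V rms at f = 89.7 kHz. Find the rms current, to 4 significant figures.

ω = 2πf = 563600 rad/s
X_L = ωL = 14.37 Ω
X_C = 1/(ωC) = 32.20 Ω
Parallel: admittances add. Y = 1/R + 1/(jωL) + jωC
Y = (0.01000 − j0.03853) S
|Y| = 0.03980 S → |Z| = 1/|Y| = 25.12 Ω, ∠Z = −∠Y = 75.45°
I = V/|Z| = 98.3/25.12 = 3.913 A

3.913 A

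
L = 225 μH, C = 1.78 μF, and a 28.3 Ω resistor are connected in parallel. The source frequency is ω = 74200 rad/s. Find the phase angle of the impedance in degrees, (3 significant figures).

-63.9°

X_L = ωL = 16.7 Ω
X_C = 1/(ωC) = 7.57 Ω
Parallel: admittances add. Y = 1/R + 1/(jωL) + jωC
Y = (0.0353 + j0.0722) S
|Y| = 0.0804 S → |Z| = 1/|Y| = 12.4 Ω, ∠Z = −∠Y = -63.9°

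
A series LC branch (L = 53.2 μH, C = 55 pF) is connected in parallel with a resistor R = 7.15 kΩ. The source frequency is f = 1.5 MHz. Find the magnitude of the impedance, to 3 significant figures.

1400 Ω

ω = 2πf = 9.425e+06 rad/s
X_L = ωL = 501 Ω
X_C = 1/(ωC) = 1930 Ω
Branch 1: Z₁ = R = 7150 Ω
Branch 2 (series LC): Z₂ = j(X_L − X_C) = −j1430 Ω
Parallel: Z = Z₁Z₂/(Z₁+Z₂), |Z| = 1400 Ω, ∠Z = -78.7°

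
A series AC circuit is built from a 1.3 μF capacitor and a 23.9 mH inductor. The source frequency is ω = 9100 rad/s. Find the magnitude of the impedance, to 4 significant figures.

X_L = ωL = 217.5 Ω
X_C = 1/(ωC) = 84.53 Ω
Net reactance X = X_L − X_C = 133.0 Ω
Z = j133.0 Ω
|Z| = √(0² + 133.0²) = 133.0 Ω

133.0 Ω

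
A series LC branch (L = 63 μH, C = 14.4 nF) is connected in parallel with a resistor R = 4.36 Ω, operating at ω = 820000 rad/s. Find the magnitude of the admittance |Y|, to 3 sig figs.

231 mS

X_L = ωL = 51.7 Ω
X_C = 1/(ωC) = 84.7 Ω
Branch 1: Z₁ = R = 4.36 Ω
Branch 2 (series LC): Z₂ = j(X_L − X_C) = −j33.0 Ω
Parallel: Z = Z₁Z₂/(Z₁+Z₂), |Z| = 4.32 Ω, ∠Z = -7.52°
|Y| = 1/|Z| = 231 mS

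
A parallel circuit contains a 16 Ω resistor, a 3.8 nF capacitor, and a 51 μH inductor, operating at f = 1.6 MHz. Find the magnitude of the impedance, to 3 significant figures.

13.8 Ω

ω = 2πf = 1.005e+07 rad/s
X_L = ωL = 513 Ω
X_C = 1/(ωC) = 26.2 Ω
Parallel: admittances add. Y = 1/R + 1/(jωL) + jωC
Y = (0.0625 + j0.0363) S
|Y| = 0.0723 S → |Z| = 1/|Y| = 13.8 Ω, ∠Z = −∠Y = -30.1°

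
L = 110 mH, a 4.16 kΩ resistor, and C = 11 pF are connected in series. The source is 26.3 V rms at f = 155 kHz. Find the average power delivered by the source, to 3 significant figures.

ω = 2πf = 973900 rad/s
X_L = ωL = 107000 Ω
X_C = 1/(ωC) = 93300 Ω
Net reactance X = X_L − X_C = 13800 Ω
Z = 4160 + j13800 Ω
|Z| = √(4160² + 13800²) = 14400 Ω
∠Z = arctan(13800/4160) = 73.2°
I = V/|Z| = 1.83 mA
P = VI cos φ = 26.3 × 0.00183 × cos(73.2°) = 13.9 mW

13.9 mW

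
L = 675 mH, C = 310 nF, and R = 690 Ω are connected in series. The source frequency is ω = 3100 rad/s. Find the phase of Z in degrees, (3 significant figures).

X_L = ωL = 2090 Ω
X_C = 1/(ωC) = 1040 Ω
Net reactance X = X_L − X_C = 1050 Ω
Z = 690 + j1050 Ω
|Z| = √(690² + 1050²) = 1260 Ω
∠Z = arctan(1050/690) = 56.7°

56.7°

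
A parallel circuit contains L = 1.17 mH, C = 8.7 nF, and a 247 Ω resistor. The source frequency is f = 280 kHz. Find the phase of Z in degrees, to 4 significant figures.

ω = 2πf = 1.759e+06 rad/s
X_L = ωL = 2058 Ω
X_C = 1/(ωC) = 65.33 Ω
Parallel: admittances add. Y = 1/R + 1/(jωL) + jωC
Y = (0.004049 + j0.01482) S
|Y| = 0.01536 S → |Z| = 1/|Y| = 65.09 Ω, ∠Z = −∠Y = -74.72°

-74.72°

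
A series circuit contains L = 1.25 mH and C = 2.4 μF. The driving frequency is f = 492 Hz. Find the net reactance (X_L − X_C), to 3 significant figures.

-131 Ω

ω = 2πf = 3091 rad/s
X_L = ωL = 3.86 Ω
X_C = 1/(ωC) = 135 Ω
X = 3.86 − 135 = -131 Ω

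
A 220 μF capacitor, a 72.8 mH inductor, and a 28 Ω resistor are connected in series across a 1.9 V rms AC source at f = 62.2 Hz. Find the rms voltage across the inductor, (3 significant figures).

1.65 V

ω = 2πf = 390.8 rad/s
X_L = ωL = 28.5 Ω
X_C = 1/(ωC) = 11.6 Ω
Net reactance X = X_L − X_C = 16.8 Ω
Z = 28.0 + j16.8 Ω
|Z| = √(28.0² + 16.8²) = 32.7 Ω
I = V/|Z| = 58.2 mA
V_L = I·|Z_L| = 0.0582 × 28.5 = 1.65 V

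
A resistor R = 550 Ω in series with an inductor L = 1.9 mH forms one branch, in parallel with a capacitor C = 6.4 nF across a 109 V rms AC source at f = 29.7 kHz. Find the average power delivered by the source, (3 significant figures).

ω = 2πf = 186600 rad/s
X_L = ωL = 355 Ω
X_C = 1/(ωC) = 837 Ω
Branch 1 (R+jX_L): Z₁ = 550 + j355 Ω, |Z₁| = 654 Ω
Branch 2 (−jX_C): Z₂ = −j837 Ω
Parallel: Z = Z₁Z₂/(Z₁+Z₂), |Z| = 749 Ω, ∠Z = -15.9°
I = V/|Z| = 146 mA
P = VI cos φ = 109 × 0.146 × cos(-15.9°) = 15.3 W

15.3 W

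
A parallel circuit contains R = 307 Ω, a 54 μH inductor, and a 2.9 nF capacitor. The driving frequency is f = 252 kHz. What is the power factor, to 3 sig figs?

0.417

ω = 2πf = 1.583e+06 rad/s
X_L = ωL = 85.5 Ω
X_C = 1/(ωC) = 218 Ω
Parallel: admittances add. Y = 1/R + 1/(jωL) + jωC
Y = (0.00326 − j0.00710) S
|Y| = 0.00782 S → |Z| = 1/|Y| = 128 Ω, ∠Z = −∠Y = 65.4°
cos φ = cos(65.4°) = 0.417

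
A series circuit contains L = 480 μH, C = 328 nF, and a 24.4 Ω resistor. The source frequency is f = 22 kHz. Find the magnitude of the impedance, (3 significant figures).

ω = 2πf = 138200 rad/s
X_L = ωL = 66.4 Ω
X_C = 1/(ωC) = 22.1 Ω
Net reactance X = X_L − X_C = 44.3 Ω
Z = 24.4 + j44.3 Ω
|Z| = √(24.4² + 44.3²) = 50.6 Ω

50.6 Ω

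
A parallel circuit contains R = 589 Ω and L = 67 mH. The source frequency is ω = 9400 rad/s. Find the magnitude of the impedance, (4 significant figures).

430.2 Ω

X_L = ωL = 629.8 Ω
Parallel: admittances add. Y = 1/R + 1/(jωL)
Y = (0.001698 − j0.001588) S
|Y| = 0.002325 S → |Z| = 1/|Y| = 430.2 Ω, ∠Z = −∠Y = 43.08°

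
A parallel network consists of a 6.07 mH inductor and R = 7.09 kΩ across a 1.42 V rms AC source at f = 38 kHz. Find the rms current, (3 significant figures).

1.00 mA

ω = 2πf = 238800 rad/s
X_L = ωL = 1450 Ω
Parallel: admittances add. Y = 1/R + 1/(jωL)
Y = (0.000141 − j0.000690) S
|Y| = 0.000704 S → |Z| = 1/|Y| = 1420 Ω, ∠Z = −∠Y = 78.4°
I = V/|Z| = 1.42/1420 = 1.00 mA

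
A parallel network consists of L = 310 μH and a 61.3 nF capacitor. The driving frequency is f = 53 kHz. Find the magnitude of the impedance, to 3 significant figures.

93.2 Ω

ω = 2πf = 333000 rad/s
X_L = ωL = 103 Ω
X_C = 1/(ωC) = 49.0 Ω
Parallel: admittances add. Y = 1/(jωL) + jωC
Y = (0 + j0.0107) S
|Y| = 0.0107 S → |Z| = 1/|Y| = 93.2 Ω, ∠Z = −∠Y = -90.0°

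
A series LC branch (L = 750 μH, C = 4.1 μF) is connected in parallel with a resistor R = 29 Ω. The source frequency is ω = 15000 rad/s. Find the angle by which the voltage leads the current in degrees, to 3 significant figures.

-80.2°

X_L = ωL = 11.2 Ω
X_C = 1/(ωC) = 16.3 Ω
Branch 1: Z₁ = R = 29.0 Ω
Branch 2 (series LC): Z₂ = j(X_L − X_C) = −j5.01 Ω
Parallel: Z = Z₁Z₂/(Z₁+Z₂), |Z| = 4.94 Ω, ∠Z = -80.2°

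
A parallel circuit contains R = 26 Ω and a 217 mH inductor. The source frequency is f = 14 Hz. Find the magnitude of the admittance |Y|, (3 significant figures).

ω = 2πf = 87.96 rad/s
X_L = ωL = 19.1 Ω
Parallel: admittances add. Y = 1/R + 1/(jωL)
Y = (0.0385 − j0.0524) S
|Y| = 0.0650 S → |Z| = 1/|Y| = 15.4 Ω, ∠Z = −∠Y = 53.7°

65.0 mS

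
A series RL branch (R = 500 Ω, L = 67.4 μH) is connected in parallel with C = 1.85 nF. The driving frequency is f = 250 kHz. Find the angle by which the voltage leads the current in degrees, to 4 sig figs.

-52.57°

ω = 2πf = 1.571e+06 rad/s
X_L = ωL = 105.9 Ω
X_C = 1/(ωC) = 344.1 Ω
Branch 1 (R+jX_L): Z₁ = 500.0 + j105.9 Ω, |Z₁| = 511.1 Ω
Branch 2 (−jX_C): Z₂ = −j344.1 Ω
Parallel: Z = Z₁Z₂/(Z₁+Z₂), |Z| = 317.5 Ω, ∠Z = -52.57°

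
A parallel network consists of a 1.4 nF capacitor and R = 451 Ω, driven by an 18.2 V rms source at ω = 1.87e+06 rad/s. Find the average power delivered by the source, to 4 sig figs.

X_C = 1/(ωC) = 382.0 Ω
Parallel: admittances add. Y = 1/R + jωC
Y = (0.002217 + j0.002618) S
|Y| = 0.003431 S → |Z| = 1/|Y| = 291.5 Ω, ∠Z = −∠Y = -49.74°
I = V/|Z| = 62.44 mA
P = VI cos φ = 18.2 × 0.06244 × cos(-49.74°) = 734.5 mW

734.5 mW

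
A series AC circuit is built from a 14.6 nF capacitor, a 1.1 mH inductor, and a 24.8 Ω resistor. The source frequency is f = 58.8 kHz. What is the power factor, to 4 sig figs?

ω = 2πf = 369500 rad/s
X_L = ωL = 406.4 Ω
X_C = 1/(ωC) = 185.4 Ω
Net reactance X = X_L − X_C = 221.0 Ω
Z = 24.80 + j221.0 Ω
|Z| = √(24.80² + 221.0²) = 222.4 Ω
∠Z = arctan(221.0/24.80) = 83.60°
cos φ = cos(83.60°) = 0.1115

0.1115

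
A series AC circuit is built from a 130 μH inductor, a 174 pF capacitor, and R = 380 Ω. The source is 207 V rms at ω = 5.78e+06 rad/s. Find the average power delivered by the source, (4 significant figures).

80.05 W

X_L = ωL = 751.4 Ω
X_C = 1/(ωC) = 994.3 Ω
Net reactance X = X_L − X_C = -242.9 Ω
Z = 380.0 − j242.9 Ω
|Z| = √(380.0² + 242.9²) = 451.0 Ω
∠Z = arctan(-242.9/380.0) = -32.59°
I = V/|Z| = 459.0 mA
P = VI cos φ = 207 × 0.4590 × cos(-32.59°) = 80.05 W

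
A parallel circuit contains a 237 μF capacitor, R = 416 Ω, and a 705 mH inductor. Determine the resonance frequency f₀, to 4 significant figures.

ω₀ = 1/√(LC) = 1/√(0.705 × 0.000237) = 77.36 rad/s
f₀ = ω₀/(2π) = 12.31 Hz

12.31 Hz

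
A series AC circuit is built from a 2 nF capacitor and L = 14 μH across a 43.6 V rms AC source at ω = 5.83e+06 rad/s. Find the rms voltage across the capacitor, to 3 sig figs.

X_L = ωL = 81.6 Ω
X_C = 1/(ωC) = 85.8 Ω
Net reactance X = X_L − X_C = -4.14 Ω
Z = − j4.14 Ω
|Z| = √(0² + 4.14²) = 4.14 Ω
I = V/|Z| = 10.5 A
V_C = I·|Z_C| = 10.5 × 85.8 = 902 V

902 V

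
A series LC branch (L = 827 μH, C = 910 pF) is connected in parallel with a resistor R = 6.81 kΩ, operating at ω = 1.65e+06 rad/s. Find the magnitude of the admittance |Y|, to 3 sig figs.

X_L = ωL = 1360 Ω
X_C = 1/(ωC) = 666 Ω
Branch 1: Z₁ = R = 6810 Ω
Branch 2 (series LC): Z₂ = j(X_L − X_C) = j699 Ω
Parallel: Z = Z₁Z₂/(Z₁+Z₂), |Z| = 695 Ω, ∠Z = 84.1°
|Y| = 1/|Z| = 1.44 mS

1.44 mS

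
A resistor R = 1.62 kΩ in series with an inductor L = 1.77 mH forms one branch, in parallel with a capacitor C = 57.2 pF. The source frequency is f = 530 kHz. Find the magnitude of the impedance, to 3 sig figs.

18400 Ω

ω = 2πf = 3.33e+06 rad/s
X_L = ωL = 5890 Ω
X_C = 1/(ωC) = 5250 Ω
Branch 1 (R+jX_L): Z₁ = 1620 + j5890 Ω, |Z₁| = 6110 Ω
Branch 2 (−jX_C): Z₂ = −j5250 Ω
Parallel: Z = Z₁Z₂/(Z₁+Z₂), |Z| = 18400 Ω, ∠Z = -37.1°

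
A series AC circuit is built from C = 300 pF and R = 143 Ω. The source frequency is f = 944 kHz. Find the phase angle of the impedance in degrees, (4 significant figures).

-75.72°

ω = 2πf = 5.931e+06 rad/s
X_C = 1/(ωC) = 562.0 Ω
Z = 143.0 − j562.0 Ω
|Z| = √(143.0² + 562.0²) = 579.9 Ω
∠Z = arctan(-562.0/143.0) = -75.72°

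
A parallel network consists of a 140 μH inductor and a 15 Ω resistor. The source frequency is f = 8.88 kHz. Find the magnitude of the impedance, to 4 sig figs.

6.928 Ω

ω = 2πf = 55790 rad/s
X_L = ωL = 7.811 Ω
Parallel: admittances add. Y = 1/R + 1/(jωL)
Y = (0.06667 − j0.1280) S
|Y| = 0.1443 S → |Z| = 1/|Y| = 6.928 Ω, ∠Z = −∠Y = 62.49°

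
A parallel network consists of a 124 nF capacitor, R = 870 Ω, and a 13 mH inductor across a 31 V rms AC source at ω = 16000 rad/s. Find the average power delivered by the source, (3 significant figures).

1.10 W

X_L = ωL = 208 Ω
X_C = 1/(ωC) = 504 Ω
Parallel: admittances add. Y = 1/R + 1/(jωL) + jωC
Y = (0.00115 − j0.00282) S
|Y| = 0.00305 S → |Z| = 1/|Y| = 328 Ω, ∠Z = −∠Y = 67.9°
I = V/|Z| = 94.5 mA
P = VI cos φ = 31 × 0.0945 × cos(67.9°) = 1.10 W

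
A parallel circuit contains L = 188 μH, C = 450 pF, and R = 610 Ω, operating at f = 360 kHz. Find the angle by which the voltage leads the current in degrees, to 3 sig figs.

39.1°

ω = 2πf = 2.262e+06 rad/s
X_L = ωL = 425 Ω
X_C = 1/(ωC) = 982 Ω
Parallel: admittances add. Y = 1/R + 1/(jωL) + jωC
Y = (0.00164 − j0.00133) S
|Y| = 0.00211 S → |Z| = 1/|Y| = 473 Ω, ∠Z = −∠Y = 39.1°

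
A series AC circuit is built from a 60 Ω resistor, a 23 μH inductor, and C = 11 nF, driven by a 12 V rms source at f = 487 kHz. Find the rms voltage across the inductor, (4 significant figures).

ω = 2πf = 3.06e+06 rad/s
X_L = ωL = 70.38 Ω
X_C = 1/(ωC) = 29.71 Ω
Net reactance X = X_L − X_C = 40.67 Ω
Z = 60.00 + j40.67 Ω
|Z| = √(60.00² + 40.67²) = 72.48 Ω
I = V/|Z| = 165.6 mA
V_L = I·|Z_L| = 0.1656 × 70.38 = 11.65 V

11.65 V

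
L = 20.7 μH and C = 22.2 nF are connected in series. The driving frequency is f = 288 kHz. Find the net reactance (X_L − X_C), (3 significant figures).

12.6 Ω

ω = 2πf = 1.81e+06 rad/s
X_L = ωL = 37.5 Ω
X_C = 1/(ωC) = 24.9 Ω
X = 37.5 − 24.9 = 12.6 Ω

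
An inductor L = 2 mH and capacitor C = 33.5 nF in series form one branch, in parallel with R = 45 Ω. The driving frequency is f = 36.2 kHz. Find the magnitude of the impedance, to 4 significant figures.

ω = 2πf = 227500 rad/s
X_L = ωL = 454.9 Ω
X_C = 1/(ωC) = 131.2 Ω
Branch 1: Z₁ = R = 45.00 Ω
Branch 2 (series LC): Z₂ = j(X_L − X_C) = j323.7 Ω
Parallel: Z = Z₁Z₂/(Z₁+Z₂), |Z| = 44.57 Ω, ∠Z = 7.915°

44.57 Ω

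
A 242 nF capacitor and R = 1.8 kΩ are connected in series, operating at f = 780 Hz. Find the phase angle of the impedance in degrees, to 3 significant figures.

-25.1°

ω = 2πf = 4901 rad/s
X_C = 1/(ωC) = 843 Ω
Z = 1800 − j843 Ω
|Z| = √(1800² + 843²) = 1990 Ω
∠Z = arctan(-843/1800) = -25.1°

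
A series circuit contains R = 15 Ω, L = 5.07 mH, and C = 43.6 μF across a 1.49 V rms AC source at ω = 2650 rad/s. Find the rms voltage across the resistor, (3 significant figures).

X_L = ωL = 13.4 Ω
X_C = 1/(ωC) = 8.66 Ω
Net reactance X = X_L − X_C = 4.78 Ω
Z = 15.0 + j4.78 Ω
|Z| = √(15.0² + 4.78²) = 15.7 Ω
I = V/|Z| = 94.6 mA
V_R = I·|Z_R| = 0.0946 × 15.0 = 1.42 V

1.42 V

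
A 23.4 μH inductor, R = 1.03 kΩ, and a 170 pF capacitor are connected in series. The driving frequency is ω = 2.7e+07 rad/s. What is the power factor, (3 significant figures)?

X_L = ωL = 632 Ω
X_C = 1/(ωC) = 218 Ω
Net reactance X = X_L − X_C = 414 Ω
Z = 1030 + j414 Ω
|Z| = √(1030² + 414²) = 1110 Ω
∠Z = arctan(414/1030) = 21.9°
cos φ = cos(21.9°) = 0.928

0.928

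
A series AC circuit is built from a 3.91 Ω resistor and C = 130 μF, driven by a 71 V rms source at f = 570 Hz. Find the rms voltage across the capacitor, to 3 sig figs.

34.2 V

ω = 2πf = 3581 rad/s
X_C = 1/(ωC) = 2.15 Ω
Z = 3.91 − j2.15 Ω
|Z| = √(3.91² + 2.15²) = 4.46 Ω
I = V/|Z| = 15.9 A
V_C = I·|Z_C| = 15.9 × 2.15 = 34.2 V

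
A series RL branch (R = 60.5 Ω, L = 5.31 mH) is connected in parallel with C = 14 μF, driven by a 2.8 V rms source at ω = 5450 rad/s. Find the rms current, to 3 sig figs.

199 mA

X_L = ωL = 28.9 Ω
X_C = 1/(ωC) = 13.1 Ω
Branch 1 (R+jX_L): Z₁ = 60.5 + j28.9 Ω, |Z₁| = 67.1 Ω
Branch 2 (−jX_C): Z₂ = −j13.1 Ω
Parallel: Z = Z₁Z₂/(Z₁+Z₂), |Z| = 14.1 Ω, ∠Z = -79.1°
I = V/|Z| = 2.8/14.1 = 199 mA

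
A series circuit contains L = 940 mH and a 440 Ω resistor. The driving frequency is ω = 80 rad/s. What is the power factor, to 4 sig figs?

X_L = ωL = 75.20 Ω
Z = 440.0 + j75.20 Ω
|Z| = √(440.0² + 75.20²) = 446.4 Ω
∠Z = arctan(75.20/440.0) = 9.699°
cos φ = cos(9.699°) = 0.9857

0.9857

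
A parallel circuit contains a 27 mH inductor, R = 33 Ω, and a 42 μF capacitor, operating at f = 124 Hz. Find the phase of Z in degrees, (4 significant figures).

ω = 2πf = 779.1 rad/s
X_L = ωL = 21.04 Ω
X_C = 1/(ωC) = 30.56 Ω
Parallel: admittances add. Y = 1/R + 1/(jωL) + jωC
Y = (0.03030 − j0.01481) S
|Y| = 0.03373 S → |Z| = 1/|Y| = 29.65 Ω, ∠Z = −∠Y = 26.05°

26.05°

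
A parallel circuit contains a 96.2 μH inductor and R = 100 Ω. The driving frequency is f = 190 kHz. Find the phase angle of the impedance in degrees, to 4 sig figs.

ω = 2πf = 1.194e+06 rad/s
X_L = ωL = 114.8 Ω
Parallel: admittances add. Y = 1/R + 1/(jωL)
Y = (0.01000 − j0.008707) S
|Y| = 0.01326 S → |Z| = 1/|Y| = 75.42 Ω, ∠Z = −∠Y = 41.05°

41.05°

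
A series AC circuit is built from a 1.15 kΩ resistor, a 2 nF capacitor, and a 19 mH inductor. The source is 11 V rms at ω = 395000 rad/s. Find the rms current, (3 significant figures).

X_L = ωL = 7500 Ω
X_C = 1/(ωC) = 1270 Ω
Net reactance X = X_L − X_C = 6240 Ω
Z = 1150 + j6240 Ω
|Z| = √(1150² + 6240²) = 6340 Ω
I = V/|Z| = 11/6340 = 1.73 mA

1.73 mA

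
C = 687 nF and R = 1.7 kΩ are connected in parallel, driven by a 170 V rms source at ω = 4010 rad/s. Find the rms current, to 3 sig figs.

X_C = 1/(ωC) = 363 Ω
Parallel: admittances add. Y = 1/R + jωC
Y = (0.000588 + j0.00275) S
|Y| = 0.00282 S → |Z| = 1/|Y| = 355 Ω, ∠Z = −∠Y = -77.9°
I = V/|Z| = 170/355 = 479 mA

479 mA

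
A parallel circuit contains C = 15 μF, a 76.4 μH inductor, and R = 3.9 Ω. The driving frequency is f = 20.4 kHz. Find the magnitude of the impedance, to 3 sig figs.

0.544 Ω

ω = 2πf = 128200 rad/s
X_L = ωL = 9.79 Ω
X_C = 1/(ωC) = 0.520 Ω
Parallel: admittances add. Y = 1/R + 1/(jωL) + jωC
Y = (0.256 + j1.82) S
|Y| = 1.84 S → |Z| = 1/|Y| = 0.544 Ω, ∠Z = −∠Y = -82.0°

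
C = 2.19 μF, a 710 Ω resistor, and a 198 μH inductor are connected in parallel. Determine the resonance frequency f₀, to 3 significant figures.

7.64 kHz

ω₀ = 1/√(LC) = 1/√(0.000198 × 2.19e-06) = 48020 rad/s
f₀ = ω₀/(2π) = 7.64 kHz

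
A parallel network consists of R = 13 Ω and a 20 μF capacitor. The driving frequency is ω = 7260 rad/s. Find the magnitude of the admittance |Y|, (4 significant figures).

164.3 mS

X_C = 1/(ωC) = 6.887 Ω
Parallel: admittances add. Y = 1/R + jωC
Y = (0.07692 + j0.1452) S
|Y| = 0.1643 S → |Z| = 1/|Y| = 6.086 Ω, ∠Z = −∠Y = -62.09°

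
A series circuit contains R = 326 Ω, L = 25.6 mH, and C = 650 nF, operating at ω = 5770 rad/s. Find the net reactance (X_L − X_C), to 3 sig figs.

-119 Ω

X_L = ωL = 148 Ω
X_C = 1/(ωC) = 267 Ω
X = 148 − 267 = -119 Ω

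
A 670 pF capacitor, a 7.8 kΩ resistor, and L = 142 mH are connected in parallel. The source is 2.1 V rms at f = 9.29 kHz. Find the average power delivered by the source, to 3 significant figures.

ω = 2πf = 58370 rad/s
X_L = ωL = 8290 Ω
X_C = 1/(ωC) = 25600 Ω
Parallel: admittances add. Y = 1/R + 1/(jωL) + jωC
Y = (0.000128 − j8.15e-05) S
|Y| = 0.000152 S → |Z| = 1/|Y| = 6580 Ω, ∠Z = −∠Y = 32.5°
I = V/|Z| = 319 μA
P = VI cos φ = 2.1 × 0.000319 × cos(32.5°) = 565 μW

565 μW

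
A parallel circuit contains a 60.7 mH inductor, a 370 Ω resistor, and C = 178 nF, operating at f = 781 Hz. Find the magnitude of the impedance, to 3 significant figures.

272 Ω

ω = 2πf = 4907 rad/s
X_L = ωL = 298 Ω
X_C = 1/(ωC) = 1140 Ω
Parallel: admittances add. Y = 1/R + 1/(jωL) + jωC
Y = (0.00270 − j0.00248) S
|Y| = 0.00367 S → |Z| = 1/|Y| = 272 Ω, ∠Z = −∠Y = 42.6°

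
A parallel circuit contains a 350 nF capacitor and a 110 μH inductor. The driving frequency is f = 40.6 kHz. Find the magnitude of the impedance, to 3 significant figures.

ω = 2πf = 255100 rad/s
X_L = ωL = 28.1 Ω
X_C = 1/(ωC) = 11.2 Ω
Parallel: admittances add. Y = 1/(jωL) + jωC
Y = (0 + j0.0536) S
|Y| = 0.0536 S → |Z| = 1/|Y| = 18.6 Ω, ∠Z = −∠Y = -90.0°

18.6 Ω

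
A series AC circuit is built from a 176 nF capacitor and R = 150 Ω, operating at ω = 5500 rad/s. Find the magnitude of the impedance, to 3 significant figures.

1040 Ω

X_C = 1/(ωC) = 1030 Ω
Z = 150 − j1030 Ω
|Z| = √(150² + 1030²) = 1040 Ω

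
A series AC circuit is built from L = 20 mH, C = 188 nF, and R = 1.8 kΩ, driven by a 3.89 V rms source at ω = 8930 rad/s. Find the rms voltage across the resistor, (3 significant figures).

X_L = ωL = 179 Ω
X_C = 1/(ωC) = 596 Ω
Net reactance X = X_L − X_C = -417 Ω
Z = 1800 − j417 Ω
|Z| = √(1800² + 417²) = 1850 Ω
I = V/|Z| = 2.11 mA
V_R = I·|Z_R| = 0.00211 × 1800 = 3.79 V

3.79 V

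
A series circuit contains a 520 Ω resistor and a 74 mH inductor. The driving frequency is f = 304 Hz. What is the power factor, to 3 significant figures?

0.965

ω = 2πf = 1910 rad/s
X_L = ωL = 141 Ω
Z = 520 + j141 Ω
|Z| = √(520² + 141²) = 539 Ω
∠Z = arctan(141/520) = 15.2°
cos φ = cos(15.2°) = 0.965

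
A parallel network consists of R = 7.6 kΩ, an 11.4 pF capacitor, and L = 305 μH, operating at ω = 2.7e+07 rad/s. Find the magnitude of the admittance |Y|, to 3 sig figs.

228 μS

X_L = ωL = 8240 Ω
X_C = 1/(ωC) = 3250 Ω
Parallel: admittances add. Y = 1/R + 1/(jωL) + jωC
Y = (0.000132 + j0.000186) S
|Y| = 0.000228 S → |Z| = 1/|Y| = 4380 Ω, ∠Z = −∠Y = -54.8°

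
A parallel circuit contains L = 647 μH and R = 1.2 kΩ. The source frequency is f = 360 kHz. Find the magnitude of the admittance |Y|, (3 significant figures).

1.08 mS

ω = 2πf = 2.262e+06 rad/s
X_L = ωL = 1460 Ω
Parallel: admittances add. Y = 1/R + 1/(jωL)
Y = (0.000833 − j0.000683) S
|Y| = 0.00108 S → |Z| = 1/|Y| = 928 Ω, ∠Z = −∠Y = 39.4°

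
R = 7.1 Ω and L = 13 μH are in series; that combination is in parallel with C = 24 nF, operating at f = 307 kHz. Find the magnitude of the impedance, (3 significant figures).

71.2 Ω

ω = 2πf = 1.929e+06 rad/s
X_L = ωL = 25.1 Ω
X_C = 1/(ωC) = 21.6 Ω
Branch 1 (R+jX_L): Z₁ = 7.10 + j25.1 Ω, |Z₁| = 26.1 Ω
Branch 2 (−jX_C): Z₂ = −j21.6 Ω
Parallel: Z = Z₁Z₂/(Z₁+Z₂), |Z| = 71.2 Ω, ∠Z = -41.9°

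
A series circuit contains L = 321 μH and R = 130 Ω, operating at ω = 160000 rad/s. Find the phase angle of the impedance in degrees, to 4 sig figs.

X_L = ωL = 51.36 Ω
Z = 130.0 + j51.36 Ω
|Z| = √(130.0² + 51.36²) = 139.8 Ω
∠Z = arctan(51.36/130.0) = 21.56°

21.56°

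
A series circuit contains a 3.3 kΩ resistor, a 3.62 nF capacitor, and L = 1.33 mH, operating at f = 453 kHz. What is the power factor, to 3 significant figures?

0.667

ω = 2πf = 2.846e+06 rad/s
X_L = ωL = 3790 Ω
X_C = 1/(ωC) = 97.1 Ω
Net reactance X = X_L − X_C = 3690 Ω
Z = 3300 + j3690 Ω
|Z| = √(3300² + 3690²) = 4950 Ω
∠Z = arctan(3690/3300) = 48.2°
cos φ = cos(48.2°) = 0.667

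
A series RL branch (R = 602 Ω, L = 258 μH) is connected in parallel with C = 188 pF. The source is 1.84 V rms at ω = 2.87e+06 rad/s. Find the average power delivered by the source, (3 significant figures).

X_L = ωL = 740 Ω
X_C = 1/(ωC) = 1850 Ω
Branch 1 (R+jX_L): Z₁ = 602 + j740 Ω, |Z₁| = 954 Ω
Branch 2 (−jX_C): Z₂ = −j1850 Ω
Parallel: Z = Z₁Z₂/(Z₁+Z₂), |Z| = 1400 Ω, ∠Z = 22.5°
I = V/|Z| = 1.32 mA
P = VI cos φ = 1.84 × 0.00132 × cos(22.5°) = 2.24 mW

2.24 mW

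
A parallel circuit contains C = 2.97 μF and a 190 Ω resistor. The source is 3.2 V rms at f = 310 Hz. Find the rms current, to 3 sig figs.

ω = 2πf = 1948 rad/s
X_C = 1/(ωC) = 173 Ω
Parallel: admittances add. Y = 1/R + jωC
Y = (0.00526 + j0.00578) S
|Y| = 0.00782 S → |Z| = 1/|Y| = 128 Ω, ∠Z = −∠Y = -47.7°
I = V/|Z| = 3.2/128 = 25.0 mA

25.0 mA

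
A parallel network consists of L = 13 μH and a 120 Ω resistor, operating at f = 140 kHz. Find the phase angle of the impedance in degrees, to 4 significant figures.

84.56°

ω = 2πf = 879600 rad/s
X_L = ωL = 11.44 Ω
Parallel: admittances add. Y = 1/R + 1/(jωL)
Y = (0.008333 − j0.08745) S
|Y| = 0.08784 S → |Z| = 1/|Y| = 11.38 Ω, ∠Z = −∠Y = 84.56°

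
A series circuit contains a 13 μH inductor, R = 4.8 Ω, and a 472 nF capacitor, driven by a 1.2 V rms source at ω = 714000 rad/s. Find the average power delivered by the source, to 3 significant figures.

110 mW

X_L = ωL = 9.28 Ω
X_C = 1/(ωC) = 2.97 Ω
Net reactance X = X_L − X_C = 6.31 Ω
Z = 4.80 + j6.31 Ω
|Z| = √(4.80² + 6.31²) = 7.93 Ω
∠Z = arctan(6.31/4.80) = 52.8°
I = V/|Z| = 151 mA
P = VI cos φ = 1.2 × 0.151 × cos(52.8°) = 110 mW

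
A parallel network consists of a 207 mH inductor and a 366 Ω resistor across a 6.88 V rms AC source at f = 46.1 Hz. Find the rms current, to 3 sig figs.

ω = 2πf = 289.7 rad/s
X_L = ωL = 60.0 Ω
Parallel: admittances add. Y = 1/R + 1/(jωL)
Y = (0.00273 − j0.0167) S
|Y| = 0.0169 S → |Z| = 1/|Y| = 59.2 Ω, ∠Z = −∠Y = 80.7°
I = V/|Z| = 6.88/59.2 = 116 mA

116 mA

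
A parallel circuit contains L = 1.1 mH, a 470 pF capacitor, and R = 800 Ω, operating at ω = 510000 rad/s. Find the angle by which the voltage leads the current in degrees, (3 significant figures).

X_L = ωL = 561 Ω
X_C = 1/(ωC) = 4170 Ω
Parallel: admittances add. Y = 1/R + 1/(jωL) + jωC
Y = (0.00125 − j0.00154) S
|Y| = 0.00199 S → |Z| = 1/|Y| = 504 Ω, ∠Z = −∠Y = 51.0°

51.0°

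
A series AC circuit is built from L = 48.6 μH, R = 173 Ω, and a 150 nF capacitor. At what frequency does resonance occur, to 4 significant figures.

58.95 kHz

ω₀ = 1/√(LC) = 1/√(4.86e-05 × 1.5e-07) = 370400 rad/s
f₀ = ω₀/(2π) = 58.95 kHz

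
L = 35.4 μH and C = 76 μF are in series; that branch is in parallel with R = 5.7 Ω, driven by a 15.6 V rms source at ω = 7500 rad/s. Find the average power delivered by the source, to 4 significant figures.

42.69 W

X_L = ωL = 0.2655 Ω
X_C = 1/(ωC) = 1.754 Ω
Branch 1: Z₁ = R = 5.700 Ω
Branch 2 (series LC): Z₂ = j(X_L − X_C) = −j1.489 Ω
Parallel: Z = Z₁Z₂/(Z₁+Z₂), |Z| = 1.441 Ω, ∠Z = -75.36°
I = V/|Z| = 10.83 A
P = VI cos φ = 15.6 × 10.83 × cos(-75.36°) = 42.69 W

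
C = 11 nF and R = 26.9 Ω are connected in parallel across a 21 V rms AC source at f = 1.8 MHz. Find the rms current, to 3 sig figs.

ω = 2πf = 1.131e+07 rad/s
X_C = 1/(ωC) = 8.04 Ω
Parallel: admittances add. Y = 1/R + jωC
Y = (0.0372 + j0.124) S
|Y| = 0.130 S → |Z| = 1/|Y| = 7.70 Ω, ∠Z = −∠Y = -73.4°
I = V/|Z| = 21/7.70 = 2.73 A

2.73 A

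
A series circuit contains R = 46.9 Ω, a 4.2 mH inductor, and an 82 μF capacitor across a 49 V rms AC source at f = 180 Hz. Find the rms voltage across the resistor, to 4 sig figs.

ω = 2πf = 1131 rad/s
X_L = ωL = 4.750 Ω
X_C = 1/(ωC) = 10.78 Ω
Net reactance X = X_L − X_C = -6.033 Ω
Z = 46.90 − j6.033 Ω
|Z| = √(46.90² + 6.033²) = 47.29 Ω
I = V/|Z| = 1.036 A
V_R = I·|Z_R| = 1.036 × 46.90 = 48.60 V

48.60 V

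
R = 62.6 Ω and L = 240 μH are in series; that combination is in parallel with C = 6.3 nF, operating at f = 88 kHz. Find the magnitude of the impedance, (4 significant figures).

252.9 Ω

ω = 2πf = 552900 rad/s
X_L = ωL = 132.7 Ω
X_C = 1/(ωC) = 287.1 Ω
Branch 1 (R+jX_L): Z₁ = 62.60 + j132.7 Ω, |Z₁| = 146.7 Ω
Branch 2 (−jX_C): Z₂ = −j287.1 Ω
Parallel: Z = Z₁Z₂/(Z₁+Z₂), |Z| = 252.9 Ω, ∠Z = 42.67°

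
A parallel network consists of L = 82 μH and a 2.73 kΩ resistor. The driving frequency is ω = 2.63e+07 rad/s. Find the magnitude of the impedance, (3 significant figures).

1690 Ω

X_L = ωL = 2160 Ω
Parallel: admittances add. Y = 1/R + 1/(jωL)
Y = (0.000366 − j0.000464) S
|Y| = 0.000591 S → |Z| = 1/|Y| = 1690 Ω, ∠Z = −∠Y = 51.7°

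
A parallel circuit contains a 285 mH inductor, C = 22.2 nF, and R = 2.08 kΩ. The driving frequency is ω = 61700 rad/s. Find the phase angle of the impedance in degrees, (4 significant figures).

-69.89°

X_L = ωL = 17580 Ω
X_C = 1/(ωC) = 730.1 Ω
Parallel: admittances add. Y = 1/R + 1/(jωL) + jωC
Y = (0.0004808 + j0.001313) S
|Y| = 0.001398 S → |Z| = 1/|Y| = 715.2 Ω, ∠Z = −∠Y = -69.89°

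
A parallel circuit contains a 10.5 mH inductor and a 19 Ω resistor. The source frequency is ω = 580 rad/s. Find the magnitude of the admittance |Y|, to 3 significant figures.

X_L = ωL = 6.09 Ω
Parallel: admittances add. Y = 1/R + 1/(jωL)
Y = (0.0526 − j0.164) S
|Y| = 0.172 S → |Z| = 1/|Y| = 5.80 Ω, ∠Z = −∠Y = 72.2°

172 mS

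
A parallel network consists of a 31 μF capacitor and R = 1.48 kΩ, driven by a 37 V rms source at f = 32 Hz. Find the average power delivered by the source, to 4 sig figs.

ω = 2πf = 201.1 rad/s
X_C = 1/(ωC) = 160.4 Ω
Parallel: admittances add. Y = 1/R + jωC
Y = (0.0006757 + j0.006233) S
|Y| = 0.006269 S → |Z| = 1/|Y| = 159.5 Ω, ∠Z = −∠Y = -83.81°
I = V/|Z| = 232.0 mA
P = VI cos φ = 37 × 0.2320 × cos(-83.81°) = 925.0 mW

925.0 mW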